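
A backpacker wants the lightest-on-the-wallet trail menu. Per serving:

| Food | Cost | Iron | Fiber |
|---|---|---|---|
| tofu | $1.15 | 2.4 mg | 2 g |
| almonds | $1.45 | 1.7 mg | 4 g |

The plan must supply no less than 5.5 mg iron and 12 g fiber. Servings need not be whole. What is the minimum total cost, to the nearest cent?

A basic optimal solution has at most two foods positive. Try each food alone and each pair with both targets met exactly.
tofu only: max(5.5/2.4, 12/2) = 6 servings → $6.90.
almonds only: max(5.5/1.7, 12/4) = 3.235 servings → $4.69.
tofu + almonds with both tight: 0.2581 servings and 2.871 servings → $4.46.
The minimum over all feasible corners is $4.46.

$4.46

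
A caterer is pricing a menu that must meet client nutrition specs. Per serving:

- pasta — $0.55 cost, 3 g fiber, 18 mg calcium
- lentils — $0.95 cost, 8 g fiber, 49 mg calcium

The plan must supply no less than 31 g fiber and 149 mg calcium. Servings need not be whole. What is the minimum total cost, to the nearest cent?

$3.68

Compare the cost at each extreme point of the feasible region.
pasta only: max(31/3, 149/18) = 10.33 servings → $5.68.
lentils only: max(31/8, 149/49) = 3.875 servings → $3.68.
pasta + lentils: intersection lies outside the first quadrant.
So the least-cost plan costs $3.68.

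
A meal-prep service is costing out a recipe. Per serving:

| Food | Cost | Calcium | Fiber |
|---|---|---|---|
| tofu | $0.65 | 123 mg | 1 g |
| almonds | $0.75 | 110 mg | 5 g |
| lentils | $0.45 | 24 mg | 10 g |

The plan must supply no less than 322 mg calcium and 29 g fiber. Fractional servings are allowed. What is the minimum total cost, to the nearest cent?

The cheapest plan sits at a corner of the feasible region — with two constraints it uses at most two foods.
tofu only: max(322/123, 29/1) = 29 servings → $18.85.
almonds only: max(322/110, 29/5) = 5.8 servings → $4.35.
lentils only: max(322/24, 29/10) = 13.42 servings → $6.04.
tofu + almonds: the both-tight solution has a negative serving — not a feasible corner.
tofu + lentils with both tight: 2.093 servings and 2.691 servings → $2.57.
almonds + lentils with both tight: 2.576 servings and 1.612 servings → $2.66.
So the least-cost plan costs $2.57.

$2.57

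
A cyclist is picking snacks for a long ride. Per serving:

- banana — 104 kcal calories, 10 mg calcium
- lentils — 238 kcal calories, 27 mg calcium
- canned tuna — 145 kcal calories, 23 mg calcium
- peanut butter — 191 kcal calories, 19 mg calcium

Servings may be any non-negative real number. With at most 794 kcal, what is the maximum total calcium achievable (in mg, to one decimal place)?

125.9 mg

Calcium per kcal: canned tuna 0.1586, lentils 0.1134, peanut butter 0.09948, banana 0.09615.
With no serving limits, spend the whole calories allowance on canned tuna: 794 kcal / 145 kcal × 23 mg = 125.9 mg.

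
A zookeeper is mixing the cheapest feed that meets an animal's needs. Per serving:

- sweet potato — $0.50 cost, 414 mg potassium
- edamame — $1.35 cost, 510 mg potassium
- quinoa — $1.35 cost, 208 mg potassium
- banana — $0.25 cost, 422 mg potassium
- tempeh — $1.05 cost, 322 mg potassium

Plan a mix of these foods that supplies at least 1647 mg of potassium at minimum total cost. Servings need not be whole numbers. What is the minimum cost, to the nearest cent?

$0.98

Cost per mg of potassium: banana $0.0006, sweet potato $0.0012, edamame $0.0026, tempeh $0.0033, quinoa $0.0065.
With no serving limits, use only banana: 1647 mg / 422 mg = 3.903 servings × $0.25 = $0.98.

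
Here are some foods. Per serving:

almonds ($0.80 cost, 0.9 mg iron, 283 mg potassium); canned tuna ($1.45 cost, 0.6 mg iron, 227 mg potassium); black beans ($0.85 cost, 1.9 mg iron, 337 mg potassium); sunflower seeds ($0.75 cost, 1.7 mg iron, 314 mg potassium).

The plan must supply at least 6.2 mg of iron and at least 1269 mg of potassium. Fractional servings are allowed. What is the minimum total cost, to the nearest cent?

At the optimum either one food covers both requirements or two foods hit both targets exactly; no other combination can be cheaper.
almonds only: max(6.2/0.9, 1269/283) = 6.889 servings → $5.51.
canned tuna only: max(6.2/0.6, 1269/227) = 10.33 servings → $14.98.
black beans only: max(6.2/1.9, 1269/337) = 3.766 servings → $3.20.
sunflower seeds only: max(6.2/1.7, 1269/314) = 4.041 servings → $3.03.
almonds + canned tuna with both targets exact would need a negative amount; discard.
almonds + black beans with both tight: 1.372 servings and 2.613 servings → $3.32.
almonds + sunflower seeds with both tight: 1.06 servings and 3.086 servings → $3.16.
canned tuna + black beans with both tight: 1.404 servings and 2.82 servings → $4.43.
canned tuna + sunflower seeds with both tight: 1.066 servings and 3.271 servings → $4.00.
black beans + sunflower seeds: intersection lies outside the first quadrant.
The minimum over all feasible corners is $3.03.

$3.03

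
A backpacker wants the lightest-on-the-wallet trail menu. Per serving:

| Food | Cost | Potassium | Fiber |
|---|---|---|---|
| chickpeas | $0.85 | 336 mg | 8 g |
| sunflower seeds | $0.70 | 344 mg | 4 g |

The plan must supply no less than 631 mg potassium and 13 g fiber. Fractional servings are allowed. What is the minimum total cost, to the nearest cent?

This is a tiny linear program; its minimum lies at a vertex of the feasible set. List the vertices and price them.
chickpeas only: max(631/336, 13/8) = 1.878 servings → $1.60.
sunflower seeds only: max(631/344, 13/4) = 3.25 servings → $2.27.
chickpeas + sunflower seeds with both tight: 1.384 servings and 0.483 servings → $1.51.
The minimum over all feasible corners is $1.51.

$1.51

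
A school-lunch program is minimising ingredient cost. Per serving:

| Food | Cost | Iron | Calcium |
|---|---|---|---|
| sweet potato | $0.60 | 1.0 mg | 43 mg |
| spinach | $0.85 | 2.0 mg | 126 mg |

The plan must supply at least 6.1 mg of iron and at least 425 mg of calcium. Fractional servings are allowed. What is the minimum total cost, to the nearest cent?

$2.87

Check every corner: each single food scaled to meet both minima, and each pair solved so both constraints bind.
sweet potato only: max(6.1/1.0, 425/43) = 9.884 servings → $5.93.
spinach only: max(6.1/2.0, 425/126) = 3.373 servings → $2.87.
sweet potato + spinach: the both-tight solution has a negative serving — not a feasible corner.
So the least-cost plan costs $2.87.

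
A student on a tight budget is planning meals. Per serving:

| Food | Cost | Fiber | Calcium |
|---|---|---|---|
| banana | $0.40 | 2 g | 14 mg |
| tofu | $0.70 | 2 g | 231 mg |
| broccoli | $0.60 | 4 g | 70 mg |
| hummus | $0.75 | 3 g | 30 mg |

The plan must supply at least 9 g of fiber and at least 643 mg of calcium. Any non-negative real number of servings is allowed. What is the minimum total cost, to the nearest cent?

$2.34

This is a tiny linear program; its minimum lies at a vertex of the feasible set. List the vertices and price them.
banana only: max(9/2, 643/14) = 45.93 servings → $18.37.
tofu only: max(9/2, 643/231) = 4.5 servings → $3.15.
broccoli only: max(9/4, 643/70) = 9.186 servings → $5.51.
hummus only: max(9/3, 643/30) = 21.43 servings → $16.07.
banana + tofu with both tight: 1.827 servings and 2.673 servings → $2.60.
banana + broccoli: the both-tight solution has a negative serving — not a feasible corner.
banana + hummus: intersection lies outside the first quadrant.
tofu + broccoli with both tight: 2.477 servings and 1.011 servings → $2.34.
tofu + hummus with both tight: 2.621 servings and 1.253 servings → $2.77.
broccoli + hummus: intersection lies outside the first quadrant.
Cheapest feasible corner: $2.34.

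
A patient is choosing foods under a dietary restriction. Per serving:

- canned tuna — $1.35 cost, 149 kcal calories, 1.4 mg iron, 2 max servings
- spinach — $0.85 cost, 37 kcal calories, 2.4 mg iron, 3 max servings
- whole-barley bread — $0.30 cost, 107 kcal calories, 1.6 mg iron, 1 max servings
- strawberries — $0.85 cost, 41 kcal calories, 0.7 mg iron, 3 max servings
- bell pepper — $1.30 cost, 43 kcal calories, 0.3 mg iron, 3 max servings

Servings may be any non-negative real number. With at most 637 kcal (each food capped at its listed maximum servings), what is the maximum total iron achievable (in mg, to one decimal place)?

13.7 mg

Iron per kcal: spinach 0.06486, strawberries 0.01707, whole-barley bread 0.01495, canned tuna 0.009396, bell pepper 0.006977.
Take 3 servings of spinach: uses 111 kcal, +7.2 mg iron (running total 7.2 mg).
Take 3 servings of strawberries: uses 123 kcal, +2.1 mg iron (running total 9.3 mg).
Take 1 serving of whole-barley bread: uses 107 kcal, +1.6 mg iron (running total 10.9 mg).
Take 1.987 servings of canned tuna: uses 296 kcal, +2.8 mg iron (running total 13.7 mg).
Filling greedily by iron-per-kcal is optimal for one linear limit, giving 13.7 mg.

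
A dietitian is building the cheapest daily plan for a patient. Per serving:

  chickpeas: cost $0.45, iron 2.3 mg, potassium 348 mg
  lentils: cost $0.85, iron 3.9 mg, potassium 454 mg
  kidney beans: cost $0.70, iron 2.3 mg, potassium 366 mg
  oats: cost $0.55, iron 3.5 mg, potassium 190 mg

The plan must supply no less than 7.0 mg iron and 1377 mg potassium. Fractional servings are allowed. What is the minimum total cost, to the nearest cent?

$1.78

This is a tiny linear program; its minimum lies at a vertex of the feasible set. List the vertices and price them.
chickpeas only: max(7.0/2.3, 1377/348) = 3.957 servings → $1.78.
lentils only: max(7.0/3.9, 1377/454) = 3.033 servings → $2.58.
kidney beans only: max(7.0/2.3, 1377/366) = 3.762 servings → $2.63.
oats only: max(7.0/3.5, 1377/190) = 7.247 servings → $3.99.
chickpeas + lentils: the both-tight solution has a negative serving — not a feasible corner.
chickpeas + kidney beans with both targets exact would need a negative amount; discard.
chickpeas + oats: the both-tight solution has a negative serving — not a feasible corner.
lentils + kidney beans: the both-tight solution has a negative serving — not a feasible corner.
lentils + oats with both targets exact would need a negative amount; discard.
kidney beans + oats: the both-tight solution has a negative serving — not a feasible corner.
So the least-cost plan costs $1.78.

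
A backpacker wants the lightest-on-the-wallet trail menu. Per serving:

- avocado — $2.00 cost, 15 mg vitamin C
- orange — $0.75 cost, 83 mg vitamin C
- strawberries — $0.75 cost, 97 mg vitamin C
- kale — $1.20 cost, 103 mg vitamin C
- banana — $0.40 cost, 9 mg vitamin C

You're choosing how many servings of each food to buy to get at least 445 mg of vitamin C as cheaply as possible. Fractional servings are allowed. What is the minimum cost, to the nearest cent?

$3.44

Cost per mg of vitamin C: strawberries $0.0077, orange $0.0090, kale $0.0117, banana $0.0444, avocado $0.1333.
With no serving limits, use only strawberries: 445 mg / 97 mg = 4.588 servings × $0.75 = $3.44.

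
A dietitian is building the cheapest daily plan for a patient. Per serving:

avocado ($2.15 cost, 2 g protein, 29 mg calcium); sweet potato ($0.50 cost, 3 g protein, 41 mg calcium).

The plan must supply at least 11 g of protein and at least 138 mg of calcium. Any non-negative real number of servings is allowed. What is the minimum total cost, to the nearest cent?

avocado only: max(11/2, 138/29) = 5.5 servings → $11.82.
sweet potato only: max(11/3, 138/41) = 3.667 servings → $1.83.
avocado + sweet potato: intersection lies outside the first quadrant.
The minimum over all feasible corners is $1.83.

$1.83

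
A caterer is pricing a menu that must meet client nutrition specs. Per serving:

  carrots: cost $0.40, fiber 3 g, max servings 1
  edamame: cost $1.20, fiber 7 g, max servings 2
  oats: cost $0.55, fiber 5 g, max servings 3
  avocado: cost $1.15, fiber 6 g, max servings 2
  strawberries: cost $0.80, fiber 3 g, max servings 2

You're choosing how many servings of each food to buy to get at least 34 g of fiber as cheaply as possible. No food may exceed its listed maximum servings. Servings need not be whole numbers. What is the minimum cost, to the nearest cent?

Cost per g of fiber: oats $0.1100, carrots $0.1333, edamame $0.1714, avocado $0.1917, strawberries $0.2667.
Take 3 servings of oats: +15.0 g fiber for $1.65 (total $1.65, still need 19.0 g).
Take 1 serving of carrots: +3.0 g fiber for $0.40 (total $2.05, still need 16.0 g).
Take 2 servings of edamame: +14.0 g fiber for $2.40 (total $4.45, still need 2.0 g).
Take 0.3333 servings of avocado: +2.0 g fiber for $0.38 (total $4.83, still need 0.0 g).
Greedy by cheapest-per-g is optimal for a single linear constraint, so the minimum cost is $4.83.

$4.83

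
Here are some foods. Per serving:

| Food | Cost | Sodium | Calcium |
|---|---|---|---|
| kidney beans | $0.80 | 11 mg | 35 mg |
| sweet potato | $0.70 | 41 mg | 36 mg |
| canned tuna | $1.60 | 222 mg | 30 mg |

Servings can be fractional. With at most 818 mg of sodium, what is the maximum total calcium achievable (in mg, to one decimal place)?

2602.7 mg

Calcium per mg sodium: kidney beans 3.182, sweet potato 0.878, canned tuna 0.1351.
With no serving limits, spend the whole sodium allowance on kidney beans: 818 mg / 11 mg × 35 mg = 2602.7 mg.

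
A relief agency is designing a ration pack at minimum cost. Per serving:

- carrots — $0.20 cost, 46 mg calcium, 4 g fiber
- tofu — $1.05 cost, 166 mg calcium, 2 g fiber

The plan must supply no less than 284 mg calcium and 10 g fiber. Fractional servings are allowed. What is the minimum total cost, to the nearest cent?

$1.23

carrots only: max(284/46, 10/4) = 6.174 servings → $1.23.
tofu only: max(284/166, 10/2) = 5 servings → $5.25.
carrots + tofu with both tight: 1.909 servings and 1.182 servings → $1.62.
So the least-cost plan costs $1.23.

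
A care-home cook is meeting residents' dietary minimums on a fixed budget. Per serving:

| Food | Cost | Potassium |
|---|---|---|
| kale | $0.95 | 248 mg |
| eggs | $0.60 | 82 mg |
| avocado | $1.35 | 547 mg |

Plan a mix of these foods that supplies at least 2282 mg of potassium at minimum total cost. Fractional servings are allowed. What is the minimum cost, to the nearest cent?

Cost per mg of potassium: avocado $0.0025, kale $0.0038, eggs $0.0073.
With no serving limits, use only avocado: 2282 mg / 547 mg = 4.172 servings × $1.35 = $5.63.

$5.63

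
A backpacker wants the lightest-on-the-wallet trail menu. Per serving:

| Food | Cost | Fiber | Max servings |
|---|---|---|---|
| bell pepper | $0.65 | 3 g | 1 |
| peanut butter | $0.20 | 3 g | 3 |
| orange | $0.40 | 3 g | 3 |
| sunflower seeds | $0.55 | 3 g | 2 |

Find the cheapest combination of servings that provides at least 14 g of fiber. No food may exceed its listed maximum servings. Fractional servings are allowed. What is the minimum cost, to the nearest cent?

Cost per g of fiber: peanut butter $0.0667, orange $0.1333, sunflower seeds $0.1833, bell pepper $0.2167.
Take 3 servings of peanut butter: +9.0 g fiber for $0.60 (total $0.60, still need 5.0 g).
Take 1.667 servings of orange: +5.0 g fiber for $0.67 (total $1.27, still need 0.0 g).
Greedy by cheapest-per-g is optimal for a single linear constraint, so the minimum cost is $1.27.

$1.27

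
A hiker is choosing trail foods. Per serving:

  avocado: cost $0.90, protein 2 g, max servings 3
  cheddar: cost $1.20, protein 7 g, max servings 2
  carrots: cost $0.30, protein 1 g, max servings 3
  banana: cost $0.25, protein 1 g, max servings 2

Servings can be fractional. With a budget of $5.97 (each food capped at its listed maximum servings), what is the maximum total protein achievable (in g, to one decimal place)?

23.8 g

Protein per dollar: cheddar 5.833, banana 4, carrots 3.333, avocado 2.222.
Take 2 servings of cheddar: spends $2.40, +14.0 g protein (running total 14.0 g).
Take 2 servings of banana: spends $0.50, +2.0 g protein (running total 16.0 g).
Take 3 servings of carrots: spends $0.90, +3.0 g protein (running total 19.0 g).
Take 2.411 servings of avocado: spends $2.17, +4.8 g protein (running total 23.8 g).
Filling greedily by protein-per-dollar is optimal for one linear limit, giving 23.8 g.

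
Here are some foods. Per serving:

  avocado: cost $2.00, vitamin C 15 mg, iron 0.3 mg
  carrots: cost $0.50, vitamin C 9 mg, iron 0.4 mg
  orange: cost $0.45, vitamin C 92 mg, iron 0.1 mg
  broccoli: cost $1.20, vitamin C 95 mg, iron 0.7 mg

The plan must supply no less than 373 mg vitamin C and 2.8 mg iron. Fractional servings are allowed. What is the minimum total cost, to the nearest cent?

$4.62

This is a tiny linear program; its minimum lies at a vertex of the feasible set. List the vertices and price them.
avocado only: max(373/15, 2.8/0.3) = 24.87 servings → $49.73.
carrots only: max(373/9, 2.8/0.4) = 41.44 servings → $20.72.
orange only: max(373/92, 2.8/0.1) = 28 servings → $12.60.
broccoli only: max(373/95, 2.8/0.7) = 4 servings → $4.80.
avocado + carrots: intersection lies outside the first quadrant.
avocado + orange with both tight: 8.441 servings and 2.678 servings → $18.09.
avocado + broccoli with both tight: 0.2722 servings and 3.883 servings → $5.20.
carrots + orange with both tight: 6.136 servings and 3.454 servings → $4.62.
carrots + broccoli with both tight: 0.1546 servings and 3.912 servings → $4.77.
orange + broccoli with both targets exact would need a negative amount; discard.
Cheapest feasible corner: $4.62.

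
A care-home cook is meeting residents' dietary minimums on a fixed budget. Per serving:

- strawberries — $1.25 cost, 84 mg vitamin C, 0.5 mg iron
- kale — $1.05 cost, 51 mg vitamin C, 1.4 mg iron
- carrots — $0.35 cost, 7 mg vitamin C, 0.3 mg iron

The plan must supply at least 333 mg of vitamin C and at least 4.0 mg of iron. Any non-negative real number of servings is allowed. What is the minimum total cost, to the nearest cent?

At the optimum either one food covers both requirements or two foods hit both targets exactly; no other combination can be cheaper.
strawberries only: max(333/84, 4.0/0.5) = 8 servings → $10.00.
kale only: max(333/51, 4.0/1.4) = 6.529 servings → $6.86.
carrots only: max(333/7, 4.0/0.3) = 47.57 servings → $16.65.
strawberries + kale with both tight: 2.847 servings and 1.84 servings → $5.49.
strawberries + carrots with both tight: 3.313 servings and 7.811 servings → $6.88.
kale + carrots: the both-tight solution has a negative serving — not a feasible corner.
So the least-cost plan costs $5.49.

$5.49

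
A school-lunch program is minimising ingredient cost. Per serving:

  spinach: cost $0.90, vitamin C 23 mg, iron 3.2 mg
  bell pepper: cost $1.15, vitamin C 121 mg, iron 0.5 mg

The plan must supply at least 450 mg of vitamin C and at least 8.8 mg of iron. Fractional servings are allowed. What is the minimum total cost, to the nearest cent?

$5.80

For a min-cost LP with two ≥-constraints, a basic feasible solution has at most two positive variables.
spinach only: max(450/23, 8.8/3.2) = 19.57 servings → $17.61.
bell pepper only: max(450/121, 8.8/0.5) = 17.6 servings → $20.24.
spinach + bell pepper with both tight: 2.235 servings and 3.294 servings → $5.80.
The minimum over all feasible corners is $5.80.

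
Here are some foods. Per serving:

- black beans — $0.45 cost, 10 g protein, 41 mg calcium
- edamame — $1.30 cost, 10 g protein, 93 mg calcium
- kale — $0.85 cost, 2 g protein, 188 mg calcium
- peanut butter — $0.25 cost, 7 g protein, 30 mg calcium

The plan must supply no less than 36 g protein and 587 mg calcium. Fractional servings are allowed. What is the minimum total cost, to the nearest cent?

$3.16

black beans only: max(36/10, 587/41) = 14.32 servings → $6.44.
edamame only: max(36/10, 587/93) = 6.312 servings → $8.21.
kale only: max(36/2, 587/188) = 18 servings → $15.30.
peanut butter only: max(36/7, 587/30) = 19.57 servings → $4.89.
black beans + edamame: intersection lies outside the first quadrant.
black beans + kale with both tight: 3.111 servings and 2.444 servings → $3.48.
black beans + peanut butter: intersection lies outside the first quadrant.
edamame + kale with both tight: 3.302 servings and 1.489 servings → $5.56.
edamame + peanut butter: the both-tight solution has a negative serving — not a feasible corner.
kale + peanut butter with both tight: 2.412 servings and 4.454 servings → $3.16.
So the least-cost plan costs $3.16.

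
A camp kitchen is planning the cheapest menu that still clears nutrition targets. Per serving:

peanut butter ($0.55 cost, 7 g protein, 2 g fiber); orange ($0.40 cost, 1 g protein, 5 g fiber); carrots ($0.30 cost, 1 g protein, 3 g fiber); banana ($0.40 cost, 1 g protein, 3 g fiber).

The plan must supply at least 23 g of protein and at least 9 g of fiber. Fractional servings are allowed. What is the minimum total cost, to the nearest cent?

With two linear requirements the optimum uses one or two foods; enumerate the corners.
peanut butter only: max(23/7, 9/2) = 4.5 servings → $2.48.
orange only: max(23/1, 9/5) = 23 servings → $9.20.
carrots only: max(23/1, 9/3) = 23 servings → $6.90.
banana only: max(23/1, 9/3) = 23 servings → $9.20.
peanut butter + orange with both tight: 3.212 servings and 0.5152 servings → $1.97.
peanut butter + carrots with both tight: 3.158 servings and 0.8947 servings → $2.01.
peanut butter + banana with both tight: 3.158 servings and 0.8947 servings → $2.09.
orange + carrots: intersection lies outside the first quadrant.
orange + banana: the both-tight solution has a negative serving — not a feasible corner.
carrots + banana (both tight): parallel constraints — no distinct corner.
The minimum over all feasible corners is $1.97.

$1.97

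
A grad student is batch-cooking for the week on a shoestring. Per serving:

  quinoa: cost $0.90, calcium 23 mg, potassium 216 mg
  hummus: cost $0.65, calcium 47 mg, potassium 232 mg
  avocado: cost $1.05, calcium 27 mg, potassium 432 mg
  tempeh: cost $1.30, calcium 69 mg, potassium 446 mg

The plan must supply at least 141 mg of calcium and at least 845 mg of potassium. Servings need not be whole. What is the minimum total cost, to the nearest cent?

quinoa only: max(141/23, 845/216) = 6.13 servings → $5.52.
hummus only: max(141/47, 845/232) = 3.642 servings → $2.37.
avocado only: max(141/27, 845/432) = 5.222 servings → $5.48.
tempeh only: max(141/69, 845/446) = 2.043 servings → $2.66.
quinoa + hummus with both tight: 1.454 servings and 2.288 servings → $2.80.
quinoa + avocado: intersection lies outside the first quadrant.
quinoa + tempeh with both targets exact would need a negative amount; discard.
hummus + avocado with both tight: 2.713 servings and 0.4988 servings → $2.29.
hummus + tempeh with both tight: 0.9247 servings and 1.414 servings → $2.44.
avocado + tempeh with both targets exact would need a negative amount; discard.
So the least-cost plan costs $2.29.

$2.29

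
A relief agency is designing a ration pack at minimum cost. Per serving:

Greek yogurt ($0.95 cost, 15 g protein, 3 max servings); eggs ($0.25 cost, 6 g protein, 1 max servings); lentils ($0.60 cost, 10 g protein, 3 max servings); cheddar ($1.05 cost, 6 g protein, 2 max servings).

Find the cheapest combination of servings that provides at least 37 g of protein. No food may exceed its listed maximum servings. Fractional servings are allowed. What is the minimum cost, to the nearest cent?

Cost per g of protein: eggs $0.0417, lentils $0.0600, Greek yogurt $0.0633, cheddar $0.1750.
Take 1 serving of eggs: +6.0 g protein for $0.25 (total $0.25, still need 31.0 g).
Take 3 servings of lentils: +30.0 g protein for $1.80 (total $2.05, still need 1.0 g).
Take 0.06667 servings of Greek yogurt: +1.0 g protein for $0.06 (total $2.11, still need 0.0 g).
Filling from the cheapest source first is optimal under one linear minimum: $2.11.

$2.11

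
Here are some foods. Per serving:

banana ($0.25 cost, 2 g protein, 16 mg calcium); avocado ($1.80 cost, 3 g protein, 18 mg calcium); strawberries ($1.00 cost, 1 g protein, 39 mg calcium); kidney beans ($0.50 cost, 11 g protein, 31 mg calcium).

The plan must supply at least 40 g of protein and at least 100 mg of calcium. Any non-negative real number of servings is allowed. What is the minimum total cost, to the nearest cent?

$1.82

Check every corner: each single food scaled to meet both minima, and each pair solved so both constraints bind.
banana only: max(40/2, 100/16) = 20 servings → $5.00.
avocado only: max(40/3, 100/18) = 13.33 servings → $24.00.
strawberries only: max(40/1, 100/39) = 40 servings → $40.00.
kidney beans only: max(40/11, 100/31) = 3.636 servings → $1.82.
banana + avocado: the both-tight solution has a negative serving — not a feasible corner.
banana + strawberries: the both-tight solution has a negative serving — not a feasible corner.
banana + kidney beans: intersection lies outside the first quadrant.
avocado + strawberries: the both-tight solution has a negative serving — not a feasible corner.
avocado + kidney beans: intersection lies outside the first quadrant.
strawberries + kidney beans with both targets exact would need a negative amount; discard.
Cheapest feasible corner: $1.82.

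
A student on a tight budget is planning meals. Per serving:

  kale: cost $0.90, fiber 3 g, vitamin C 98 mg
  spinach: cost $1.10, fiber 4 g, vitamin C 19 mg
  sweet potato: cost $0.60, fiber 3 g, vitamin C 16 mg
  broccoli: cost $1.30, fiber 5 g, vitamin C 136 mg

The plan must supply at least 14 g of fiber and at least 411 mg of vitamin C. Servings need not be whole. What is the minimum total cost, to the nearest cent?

$3.86

A basic optimal solution has at most two foods positive. Try each food alone and each pair with both targets met exactly.
kale only: max(14/3, 411/98) = 4.667 servings → $4.20.
spinach only: max(14/4, 411/19) = 21.63 servings → $23.79.
sweet potato only: max(14/3, 411/16) = 25.69 servings → $15.41.
broccoli only: max(14/5, 411/136) = 3.022 servings → $3.93.
kale + spinach with both tight: 4.113 servings and 0.4149 servings → $4.16.
kale + sweet potato with both tight: 4.102 servings and 0.565 servings → $4.03.
kale + broccoli with both tight: 1.841 servings and 1.695 servings → $3.86.
spinach + sweet potato with both targets exact would need a negative amount; discard.
spinach + broccoli with both targets exact would need a negative amount; discard.
sweet potato + broccoli with both targets exact would need a negative amount; discard.
Cheapest feasible corner: $3.86.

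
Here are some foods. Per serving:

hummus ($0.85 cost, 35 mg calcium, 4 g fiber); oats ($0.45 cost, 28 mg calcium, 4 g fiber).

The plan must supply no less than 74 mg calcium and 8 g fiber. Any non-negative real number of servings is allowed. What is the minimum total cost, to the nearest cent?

$1.19

hummus only: max(74/35, 8/4) = 2.114 servings → $1.80.
oats only: max(74/28, 8/4) = 2.643 servings → $1.19.
hummus + oats with both targets exact would need a negative amount; discard.
Cheapest feasible corner: $1.19.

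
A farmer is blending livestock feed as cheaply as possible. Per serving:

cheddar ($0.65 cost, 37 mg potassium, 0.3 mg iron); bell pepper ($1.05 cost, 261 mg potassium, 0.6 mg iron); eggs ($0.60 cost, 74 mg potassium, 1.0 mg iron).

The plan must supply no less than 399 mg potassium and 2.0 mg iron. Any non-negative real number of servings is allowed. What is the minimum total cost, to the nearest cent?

This is a tiny linear program; its minimum lies at a vertex of the feasible set. List the vertices and price them.
cheddar only: max(399/37, 2.0/0.3) = 10.78 servings → $7.01.
bell pepper only: max(399/261, 2.0/0.6) = 3.333 servings → $3.50.
eggs only: max(399/74, 2.0/1.0) = 5.392 servings → $3.24.
cheddar + bell pepper with both tight: 5.037 servings and 0.8146 servings → $4.13.
cheddar + eggs: intersection lies outside the first quadrant.
bell pepper + eggs with both tight: 1.159 servings and 1.305 servings → $2.00.
So the least-cost plan costs $2.00.

$2.00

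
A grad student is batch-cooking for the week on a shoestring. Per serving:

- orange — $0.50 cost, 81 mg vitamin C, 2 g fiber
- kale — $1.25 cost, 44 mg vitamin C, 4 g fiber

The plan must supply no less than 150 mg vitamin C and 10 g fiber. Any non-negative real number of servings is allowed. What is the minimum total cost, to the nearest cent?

$2.50

For a min-cost LP with two ≥-constraints, a basic feasible solution has at most two positive variables.
orange only: max(150/81, 10/2) = 5 servings → $2.50.
kale only: max(150/44, 10/4) = 3.409 servings → $4.26.
orange + kale with both tight: 0.678 servings and 2.161 servings → $3.04.
So the least-cost plan costs $2.50.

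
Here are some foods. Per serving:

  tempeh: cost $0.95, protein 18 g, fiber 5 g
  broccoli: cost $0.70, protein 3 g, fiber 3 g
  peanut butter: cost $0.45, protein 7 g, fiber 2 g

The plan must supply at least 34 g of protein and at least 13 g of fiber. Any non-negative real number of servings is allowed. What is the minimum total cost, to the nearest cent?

$2.47

Minimising a linear cost over {protein ≥ 34, fiber ≥ 13, servings ≥ 0} — the optimum is at a vertex, using one or two foods.
tempeh only: max(34/18, 13/5) = 2.6 servings → $2.47.
broccoli only: max(34/3, 13/3) = 11.33 servings → $7.93.
peanut butter only: max(34/7, 13/2) = 6.5 servings → $2.92.
tempeh + broccoli with both tight: 1.615 servings and 1.641 servings → $2.68.
tempeh + peanut butter with both targets exact would need a negative amount; discard.
broccoli + peanut butter with both tight: 1.533 servings and 4.2 servings → $2.96.
So the least-cost plan costs $2.47.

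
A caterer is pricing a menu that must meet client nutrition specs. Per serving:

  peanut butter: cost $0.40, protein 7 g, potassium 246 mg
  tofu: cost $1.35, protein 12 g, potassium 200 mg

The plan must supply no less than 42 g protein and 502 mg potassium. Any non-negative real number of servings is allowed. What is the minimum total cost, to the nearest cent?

A basic optimal solution has at most two foods positive. Try each food alone and each pair with both targets met exactly.
peanut butter only: max(42/7, 502/246) = 6 servings → $2.40.
tofu only: max(42/12, 502/200) = 3.5 servings → $4.72.
peanut butter + tofu: intersection lies outside the first quadrant.
The minimum over all feasible corners is $2.40.

$2.40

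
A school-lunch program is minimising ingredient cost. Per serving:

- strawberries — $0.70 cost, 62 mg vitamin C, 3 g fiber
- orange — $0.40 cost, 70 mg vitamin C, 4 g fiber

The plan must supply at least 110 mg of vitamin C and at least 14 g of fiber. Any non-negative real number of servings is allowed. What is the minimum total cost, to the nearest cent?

strawberries only: max(110/62, 14/3) = 4.667 servings → $3.27.
orange only: max(110/70, 14/4) = 3.5 servings → $1.40.
strawberries + orange with both targets exact would need a negative amount; discard.
So the least-cost plan costs $1.40.

$1.40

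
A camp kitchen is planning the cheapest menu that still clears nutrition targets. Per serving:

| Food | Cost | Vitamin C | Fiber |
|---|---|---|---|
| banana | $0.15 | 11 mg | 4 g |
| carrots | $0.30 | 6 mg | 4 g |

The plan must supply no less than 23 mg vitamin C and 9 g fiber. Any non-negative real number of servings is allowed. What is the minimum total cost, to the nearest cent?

Compare the cost at each extreme point of the feasible region.
banana only: max(23/11, 9/4) = 2.25 servings → $0.34.
carrots only: max(23/6, 9/4) = 3.833 servings → $1.15.
banana + carrots with both tight: 1.9 servings and 0.35 servings → $0.39.
Cheapest feasible corner: $0.34.

$0.34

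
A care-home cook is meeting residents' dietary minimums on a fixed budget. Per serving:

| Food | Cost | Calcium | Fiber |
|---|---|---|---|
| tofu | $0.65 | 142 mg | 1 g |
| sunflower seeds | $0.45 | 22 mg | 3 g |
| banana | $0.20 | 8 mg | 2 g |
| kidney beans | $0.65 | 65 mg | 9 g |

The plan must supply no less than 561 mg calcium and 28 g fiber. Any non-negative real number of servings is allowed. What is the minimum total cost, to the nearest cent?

With two linear requirements the optimum uses one or two foods; enumerate the corners.
tofu only: max(561/142, 28/1) = 28 servings → $18.20.
sunflower seeds only: max(561/22, 28/3) = 25.5 servings → $11.47.
banana only: max(561/8, 28/2) = 70.12 servings → $14.03.
kidney beans only: max(561/65, 28/9) = 8.631 servings → $5.61.
tofu + sunflower seeds with both tight: 2.641 servings and 8.453 servings → $5.52.
tofu + banana with both tight: 3.254 servings and 12.37 servings → $4.59.
tofu + kidney beans with both tight: 2.662 servings and 2.815 servings → $3.56.
sunflower seeds + banana with both targets exact would need a negative amount; discard.
sunflower seeds + kidney beans with both targets exact would need a negative amount; discard.
banana + kidney beans: the both-tight solution has a negative serving — not a feasible corner.
Cheapest feasible corner: $3.56.

$3.56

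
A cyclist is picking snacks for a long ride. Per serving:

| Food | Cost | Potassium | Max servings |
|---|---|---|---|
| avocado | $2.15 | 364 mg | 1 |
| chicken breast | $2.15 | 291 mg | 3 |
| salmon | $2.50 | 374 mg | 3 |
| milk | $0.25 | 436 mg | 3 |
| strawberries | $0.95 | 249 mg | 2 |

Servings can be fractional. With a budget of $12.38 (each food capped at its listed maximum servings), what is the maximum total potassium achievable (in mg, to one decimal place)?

Potassium per dollar: milk 1744, strawberries 262.1, avocado 169.3, salmon 149.6, chicken breast 135.3.
Take 3 servings of milk: spends $0.75, +1308.0 mg potassium (running total 1308.0 mg).
Take 2 servings of strawberries: spends $1.90, +498.0 mg potassium (running total 1806.0 mg).
Take 1 serving of avocado: spends $2.15, +364.0 mg potassium (running total 2170.0 mg).
Take 3 servings of salmon: spends $7.50, +1122.0 mg potassium (running total 3292.0 mg).
Take 0.03721 servings of chicken breast: spends $0.08, +10.8 mg potassium (running total 3302.8 mg).
Filling greedily by potassium-per-dollar is optimal for one linear limit, giving 3302.8 mg.

3302.8 mg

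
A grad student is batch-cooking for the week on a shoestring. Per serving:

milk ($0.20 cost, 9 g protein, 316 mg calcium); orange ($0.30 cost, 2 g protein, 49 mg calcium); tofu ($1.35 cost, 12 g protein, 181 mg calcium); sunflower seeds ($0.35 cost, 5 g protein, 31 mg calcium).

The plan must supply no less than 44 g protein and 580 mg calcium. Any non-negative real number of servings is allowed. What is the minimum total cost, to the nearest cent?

$0.98

milk only: max(44/9, 580/316) = 4.889 servings → $0.98.
orange only: max(44/2, 580/49) = 22 servings → $6.60.
tofu only: max(44/12, 580/181) = 3.667 servings → $4.95.
sunflower seeds only: max(44/5, 580/31) = 18.71 servings → $6.55.
milk + orange with both targets exact would need a negative amount; discard.
milk + tofu: intersection lies outside the first quadrant.
milk + sunflower seeds with both tight: 1.181 servings and 6.675 servings → $2.57.
orange + tofu with both targets exact would need a negative amount; discard.
orange + sunflower seeds with both tight: 8.393 servings and 5.443 servings → $4.42.
tofu + sunflower seeds with both tight: 2.882 servings and 1.884 servings → $4.55.
Cheapest feasible corner: $0.98.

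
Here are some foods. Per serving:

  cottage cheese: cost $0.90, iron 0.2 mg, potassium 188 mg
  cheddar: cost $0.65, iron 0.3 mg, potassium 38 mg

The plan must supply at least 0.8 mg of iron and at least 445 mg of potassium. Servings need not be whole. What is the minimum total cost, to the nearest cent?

$2.72

Two binding constraints pin down two serving amounts, so the optimal mix uses at most two foods. The candidates are each food alone (scaled to the tighter of iron/potassium) and each pair with both constraints tight.
cottage cheese only: max(0.8/0.2, 445/188) = 4 servings → $3.60.
cheddar only: max(0.8/0.3, 445/38) = 11.71 servings → $7.61.
cottage cheese + cheddar with both tight: 2.113 servings and 1.258 servings → $2.72.
So the least-cost plan costs $2.72.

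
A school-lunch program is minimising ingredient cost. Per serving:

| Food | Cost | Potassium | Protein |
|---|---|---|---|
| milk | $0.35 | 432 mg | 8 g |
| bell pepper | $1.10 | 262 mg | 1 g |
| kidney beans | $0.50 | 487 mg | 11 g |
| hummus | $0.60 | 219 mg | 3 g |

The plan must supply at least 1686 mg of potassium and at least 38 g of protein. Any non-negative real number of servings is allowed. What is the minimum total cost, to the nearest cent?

$1.66

Compare the cost at each extreme point of the feasible region.
milk only: max(1686/432, 38/8) = 4.75 servings → $1.66.
bell pepper only: max(1686/262, 38/1) = 38 servings → $41.80.
kidney beans only: max(1686/487, 38/11) = 3.462 servings → $1.73.
hummus only: max(1686/219, 38/3) = 12.67 servings → $7.60.
milk + bell pepper: intersection lies outside the first quadrant.
milk + kidney beans with both tight: 0.04673 servings and 3.421 servings → $1.73.
milk + hummus: intersection lies outside the first quadrant.
bell pepper + kidney beans with both tight: 0.0167 servings and 3.453 servings → $1.74.
bell pepper + hummus with both targets exact would need a negative amount; discard.
kidney beans + hummus with both tight: 3.443 servings and 0.04219 servings → $1.75.
The minimum over all feasible corners is $1.66.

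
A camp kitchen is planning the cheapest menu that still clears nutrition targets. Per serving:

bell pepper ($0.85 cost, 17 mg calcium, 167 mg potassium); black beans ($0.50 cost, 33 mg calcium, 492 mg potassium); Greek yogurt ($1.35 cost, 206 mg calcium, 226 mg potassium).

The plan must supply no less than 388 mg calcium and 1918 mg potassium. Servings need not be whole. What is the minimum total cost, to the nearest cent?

A basic optimal solution has at most two foods positive. Try each food alone and each pair with both targets met exactly.
bell pepper only: max(388/17, 1918/167) = 22.82 servings → $19.40.
black beans only: max(388/33, 1918/492) = 11.76 servings → $5.88.
Greek yogurt only: max(388/206, 1918/226) = 8.487 servings → $11.46.
bell pepper + black beans with both targets exact would need a negative amount; discard.
bell pepper + Greek yogurt with both tight: 10.06 servings and 1.053 servings → $9.97.
black beans + Greek yogurt with both tight: 3.274 servings and 1.359 servings → $3.47.
The minimum over all feasible corners is $3.47.

$3.47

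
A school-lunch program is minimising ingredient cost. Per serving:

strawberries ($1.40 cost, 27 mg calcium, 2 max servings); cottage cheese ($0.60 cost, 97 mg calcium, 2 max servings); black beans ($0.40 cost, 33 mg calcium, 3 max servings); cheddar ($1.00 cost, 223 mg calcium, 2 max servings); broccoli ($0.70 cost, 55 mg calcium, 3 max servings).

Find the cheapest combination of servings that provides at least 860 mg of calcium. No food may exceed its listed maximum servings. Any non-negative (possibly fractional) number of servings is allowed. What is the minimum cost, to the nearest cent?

Cost per mg of calcium: cheddar $0.0045, cottage cheese $0.0062, black beans $0.0121, broccoli $0.0127, strawberries $0.0519.
Take 2 servings of cheddar: +446.0 mg calcium for $2.00 (total $2.00, still need 414.0 mg).
Take 2 servings of cottage cheese: +194.0 mg calcium for $1.20 (total $3.20, still need 220.0 mg).
Take 3 servings of black beans: +99.0 mg calcium for $1.20 (total $4.40, still need 121.0 mg).
Take 2.2 servings of broccoli: +121.0 mg calcium for $1.54 (total $5.94, still need 0.0 mg).
Greedy by cheapest-per-mg is optimal for a single linear constraint, so the minimum cost is $5.94.

$5.94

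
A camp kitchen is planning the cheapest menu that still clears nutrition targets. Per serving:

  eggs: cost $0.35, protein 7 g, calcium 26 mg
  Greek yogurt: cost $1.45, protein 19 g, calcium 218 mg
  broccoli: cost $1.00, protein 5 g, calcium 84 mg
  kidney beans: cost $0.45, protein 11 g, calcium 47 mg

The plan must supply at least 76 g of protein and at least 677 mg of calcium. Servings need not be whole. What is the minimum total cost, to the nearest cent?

$4.84

The cheapest plan sits at a corner of the feasible region — with two constraints it uses at most two foods.
eggs only: max(76/7, 677/26) = 26.04 servings → $9.11.
Greek yogurt only: max(76/19, 677/218) = 4 servings → $5.80.
broccoli only: max(76/5, 677/84) = 15.2 servings → $15.20.
kidney beans only: max(76/11, 677/47) = 14.4 servings → $6.48.
eggs + Greek yogurt with both tight: 3.59 servings and 2.677 servings → $5.14.
eggs + broccoli with both tight: 6.548 servings and 6.033 servings → $8.32.
eggs + kidney beans with both targets exact would need a negative amount; discard.
Greek yogurt + broccoli: intersection lies outside the first quadrant.
Greek yogurt + kidney beans with both tight: 2.575 servings and 2.462 servings → $4.84.
broccoli + kidney beans with both tight: 5.624 servings and 4.353 servings → $7.58.
Cheapest feasible corner: $4.84.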